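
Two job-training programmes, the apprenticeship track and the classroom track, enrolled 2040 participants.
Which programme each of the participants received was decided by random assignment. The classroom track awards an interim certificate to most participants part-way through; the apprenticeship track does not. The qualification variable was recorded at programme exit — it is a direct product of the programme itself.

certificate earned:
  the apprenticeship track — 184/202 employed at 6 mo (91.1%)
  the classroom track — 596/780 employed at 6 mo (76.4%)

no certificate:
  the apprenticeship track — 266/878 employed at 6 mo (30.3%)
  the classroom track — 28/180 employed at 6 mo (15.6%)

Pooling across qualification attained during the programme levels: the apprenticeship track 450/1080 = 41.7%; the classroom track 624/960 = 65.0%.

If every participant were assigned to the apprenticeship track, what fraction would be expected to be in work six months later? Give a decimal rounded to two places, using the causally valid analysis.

The qualification attained during the programme-specific comparison favours the apprenticeship track throughout, but the pooled figures favour the classroom track. The question is whether to condition on qualification attained during the programme.
Qualification attained during the programme lies on the pathway programme → qualification attained during the programme → outcome, so adjusting for it blocks the indirect effect. For the total causal effect of programme, use the unadjusted pooled rates.
So P(outcome | do(the apprenticeship track)) is just the pooled rate for the apprenticeship track: 450/1080 = 0.417.

0.42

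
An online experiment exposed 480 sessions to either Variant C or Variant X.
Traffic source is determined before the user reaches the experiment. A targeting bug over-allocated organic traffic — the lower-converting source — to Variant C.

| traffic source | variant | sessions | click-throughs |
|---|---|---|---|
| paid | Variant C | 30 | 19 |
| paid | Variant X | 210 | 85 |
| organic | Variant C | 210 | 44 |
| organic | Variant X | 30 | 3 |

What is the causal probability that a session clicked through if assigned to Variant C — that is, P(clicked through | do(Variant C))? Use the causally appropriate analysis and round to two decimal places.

0.42

The stratified and pooled comparisons disagree (Variant C wins within each traffic source; Variant X wins overall), so the answer turns on the causal role of traffic source.
Traffic source is set before the variant has any effect — it is not caused by the variant — and it independently drives the outcome. That makes it a confounder, so the causal comparison is within traffic source levels.
Standardising Variant C to the population traffic source mix: 0.500·19/30 + 0.500·44/210 = 0.421.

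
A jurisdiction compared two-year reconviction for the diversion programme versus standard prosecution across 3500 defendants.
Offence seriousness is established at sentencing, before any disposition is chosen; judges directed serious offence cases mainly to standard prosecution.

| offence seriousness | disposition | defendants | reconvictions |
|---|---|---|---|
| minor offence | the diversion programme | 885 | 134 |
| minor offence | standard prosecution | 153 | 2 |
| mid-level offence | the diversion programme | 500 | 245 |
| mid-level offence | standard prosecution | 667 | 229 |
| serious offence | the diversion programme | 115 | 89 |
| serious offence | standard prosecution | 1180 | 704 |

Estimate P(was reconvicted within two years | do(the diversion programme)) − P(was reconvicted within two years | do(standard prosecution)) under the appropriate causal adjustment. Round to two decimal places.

+0.16

The stratified and pooled comparisons disagree (standard prosecution wins within each offence seriousness; the diversion programme wins overall), so the answer turns on the causal role of offence seriousness.
Offence seriousness satisfies the back-door criterion: it is not a descendant of the disposition, and it blocks the spurious path from disposition to outcome. Adjusting for it (i.e., using the within-offence seriousness rates) gives the causal effect.
Adjusting over the population distribution of offence seriousness: 0.297·(0.151−0.013) + 0.333·(0.490−0.343) + 0.370·(0.774−0.597) = +0.156.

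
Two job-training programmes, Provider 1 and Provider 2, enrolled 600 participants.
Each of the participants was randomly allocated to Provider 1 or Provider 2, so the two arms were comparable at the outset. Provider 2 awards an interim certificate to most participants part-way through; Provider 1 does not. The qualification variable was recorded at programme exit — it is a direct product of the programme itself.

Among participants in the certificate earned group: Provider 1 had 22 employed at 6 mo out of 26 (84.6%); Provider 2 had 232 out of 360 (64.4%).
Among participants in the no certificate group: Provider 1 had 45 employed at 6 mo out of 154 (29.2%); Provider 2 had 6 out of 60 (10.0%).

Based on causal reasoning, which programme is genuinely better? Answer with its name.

Provider 1 is higher inside every qualification attained during the programme stratum but Provider 2 is higher in aggregate. Whether to stratify depends on how qualification attained during the programme relates to the programme.
Because the programme influences qualification attained during the programme, qualification attained during the programme is a post-treatment mediator, not a confounder. Stratifying on it would bias the estimate; the causal effect is the crude pooled difference.
Pooled: Provider 1 37.2% vs Provider 2 56.7%; Provider 2 is higher overall.

Provider 2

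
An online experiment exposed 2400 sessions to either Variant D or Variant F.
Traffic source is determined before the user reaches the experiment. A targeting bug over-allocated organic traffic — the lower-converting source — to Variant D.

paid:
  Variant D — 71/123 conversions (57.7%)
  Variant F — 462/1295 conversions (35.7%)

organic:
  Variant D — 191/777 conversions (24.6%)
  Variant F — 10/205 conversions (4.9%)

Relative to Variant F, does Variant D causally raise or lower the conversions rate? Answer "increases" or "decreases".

increases

The traffic source-specific comparison favours Variant D throughout, but the pooled figures favour Variant F. The question is whether to condition on traffic source.
Traffic source differs across variants for reasons unrelated to any effect of the variant itself, and it separately predicts the outcome — a classic confounder. We must compare within traffic source levels.
Within each level — paid: 57.7% vs 35.7%; organic: 24.6% vs 4.9% — Variant D is higher every time.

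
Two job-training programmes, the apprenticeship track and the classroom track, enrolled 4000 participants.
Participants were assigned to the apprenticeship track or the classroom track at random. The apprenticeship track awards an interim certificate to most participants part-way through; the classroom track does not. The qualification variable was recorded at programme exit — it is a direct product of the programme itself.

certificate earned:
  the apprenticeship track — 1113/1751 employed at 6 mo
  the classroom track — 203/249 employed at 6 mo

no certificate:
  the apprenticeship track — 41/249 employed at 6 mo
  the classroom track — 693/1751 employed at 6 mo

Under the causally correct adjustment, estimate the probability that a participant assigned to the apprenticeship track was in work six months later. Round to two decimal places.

Within every qualification attained during the programme level the classroom track has the higher rate, yet pooled the apprenticeship track does — Simpson's reversal.
The distribution of qualification attained during the programme is itself part of what the programme does — it is an intermediate outcome. Holding it fixed would remove that part of the effect; the total effect is the pooled difference.
So P(outcome | do(the apprenticeship track)) is just the pooled rate for the apprenticeship track: 1154/2000 = 0.577.

0.58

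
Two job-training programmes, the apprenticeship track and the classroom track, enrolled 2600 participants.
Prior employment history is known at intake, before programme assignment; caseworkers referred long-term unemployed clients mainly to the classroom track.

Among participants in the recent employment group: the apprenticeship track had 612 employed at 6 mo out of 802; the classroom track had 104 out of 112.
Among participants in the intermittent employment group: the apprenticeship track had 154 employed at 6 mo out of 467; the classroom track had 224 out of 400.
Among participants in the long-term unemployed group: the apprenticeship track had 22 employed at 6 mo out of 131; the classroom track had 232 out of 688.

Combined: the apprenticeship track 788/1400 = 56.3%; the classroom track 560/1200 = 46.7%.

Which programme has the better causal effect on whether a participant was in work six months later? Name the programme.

The stratified and pooled comparisons disagree (the classroom track wins within each prior employment history; the apprenticeship track wins overall), so the answer turns on the causal role of prior employment history.
The imbalance in prior employment history arose from how participants were allocated, not from anything the programme did; and prior employment history independently affects the outcome. The pooled gap is confounded — condition on prior employment history.
Within each level — recent employment: 76.3% vs 92.9%; intermittent employment: 33.0% vs 56.0%; long-term unemployed: 16.8% vs 33.7% — the classroom track is higher every time.

the classroom track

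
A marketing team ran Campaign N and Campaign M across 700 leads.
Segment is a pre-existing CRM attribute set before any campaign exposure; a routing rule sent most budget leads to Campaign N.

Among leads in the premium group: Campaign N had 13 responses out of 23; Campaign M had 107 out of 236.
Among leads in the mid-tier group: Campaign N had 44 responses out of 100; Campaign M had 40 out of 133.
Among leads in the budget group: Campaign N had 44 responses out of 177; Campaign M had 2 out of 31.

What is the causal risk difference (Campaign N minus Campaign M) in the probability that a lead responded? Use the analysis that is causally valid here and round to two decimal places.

Campaign N is higher inside every customer segment stratum but Campaign M is higher in aggregate. Whether to stratify depends on how customer segment relates to the campaign.
The imbalance in customer segment arose from how leads were allocated, not from anything the campaign did; and customer segment independently affects the outcome. The pooled gap is confounded — condition on customer segment.
Adjusting over the population distribution of customer segment: 0.370·(0.565−0.453) + 0.333·(0.440−0.301) + 0.297·(0.249−0.065) = +0.142.

+0.14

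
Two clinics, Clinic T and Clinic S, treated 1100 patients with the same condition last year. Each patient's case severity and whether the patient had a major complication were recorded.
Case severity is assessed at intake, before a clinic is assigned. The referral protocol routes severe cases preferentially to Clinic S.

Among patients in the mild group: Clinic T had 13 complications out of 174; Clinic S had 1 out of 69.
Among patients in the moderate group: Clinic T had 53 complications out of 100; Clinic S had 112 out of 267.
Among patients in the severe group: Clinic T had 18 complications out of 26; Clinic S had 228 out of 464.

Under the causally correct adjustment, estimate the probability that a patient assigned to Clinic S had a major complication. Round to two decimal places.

Case severity differs across clinics for reasons unrelated to any effect of the clinic itself, and it separately predicts the outcome — a classic confounder. We must compare within case severity levels.
Standardising Clinic S to the population case severity mix: 0.221·1/69 + 0.334·112/267 + 0.445·228/464 = 0.362.

0.36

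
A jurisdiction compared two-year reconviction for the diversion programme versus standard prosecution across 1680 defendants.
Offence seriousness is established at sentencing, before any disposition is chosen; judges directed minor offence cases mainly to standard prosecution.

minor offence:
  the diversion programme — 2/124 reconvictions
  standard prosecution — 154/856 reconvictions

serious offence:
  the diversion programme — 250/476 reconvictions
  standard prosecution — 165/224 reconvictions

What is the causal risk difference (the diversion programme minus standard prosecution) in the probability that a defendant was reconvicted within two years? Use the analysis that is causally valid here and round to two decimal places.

The stratified and pooled comparisons disagree (the diversion programme wins within each offence seriousness; standard prosecution wins overall), so the answer turns on the causal role of offence seriousness.
The imbalance in offence seriousness arose from how defendants were allocated, not from anything the disposition did; and offence seriousness independently affects the outcome. The pooled gap is confounded — condition on offence seriousness.
Adjusting over the population distribution of offence seriousness: 0.583·(0.016−0.180) + 0.417·(0.525−0.737) = -0.184.

-0.18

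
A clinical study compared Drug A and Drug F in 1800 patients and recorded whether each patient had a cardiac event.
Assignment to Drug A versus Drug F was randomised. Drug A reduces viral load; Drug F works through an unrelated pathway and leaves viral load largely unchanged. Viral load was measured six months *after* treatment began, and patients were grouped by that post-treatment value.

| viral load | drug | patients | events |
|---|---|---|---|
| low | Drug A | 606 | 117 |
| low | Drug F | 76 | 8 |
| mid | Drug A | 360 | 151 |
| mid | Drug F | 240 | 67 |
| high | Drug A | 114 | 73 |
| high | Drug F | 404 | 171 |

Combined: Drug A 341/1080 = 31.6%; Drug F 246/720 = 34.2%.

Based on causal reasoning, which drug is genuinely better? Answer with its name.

Drug A

Because the drug influences viral load, viral load is a post-treatment mediator, not a confounder. Stratifying on it would bias the estimate; the causal effect is the crude pooled difference.
Pooled: Drug A 31.6% vs Drug F 34.2%; Drug A is lower overall.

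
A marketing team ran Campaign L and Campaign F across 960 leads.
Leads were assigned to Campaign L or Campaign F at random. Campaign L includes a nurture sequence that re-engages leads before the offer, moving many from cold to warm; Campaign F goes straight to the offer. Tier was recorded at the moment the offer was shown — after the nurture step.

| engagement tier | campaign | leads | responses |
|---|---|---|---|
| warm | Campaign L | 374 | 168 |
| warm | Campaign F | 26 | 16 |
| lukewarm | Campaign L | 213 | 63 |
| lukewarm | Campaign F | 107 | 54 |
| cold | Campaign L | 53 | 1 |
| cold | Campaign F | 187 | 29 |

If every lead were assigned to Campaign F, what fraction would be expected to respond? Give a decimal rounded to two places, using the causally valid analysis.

0.31

Stratifying would compare campaigns among leads the campaigns themselves sorted into engagement tier groups — a form of selection on an intermediate. The unconditioned pooled rates give the total causal effect.
So P(outcome | do(Campaign F)) is just the pooled rate for Campaign F: 99/320 = 0.309.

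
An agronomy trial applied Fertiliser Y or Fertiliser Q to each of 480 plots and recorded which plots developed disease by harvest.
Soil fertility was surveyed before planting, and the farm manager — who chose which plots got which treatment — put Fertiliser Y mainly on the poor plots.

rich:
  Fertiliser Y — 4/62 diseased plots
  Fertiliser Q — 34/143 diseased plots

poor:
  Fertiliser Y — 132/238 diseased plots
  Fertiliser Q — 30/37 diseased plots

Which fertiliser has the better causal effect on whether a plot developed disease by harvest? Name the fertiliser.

Fertiliser Y

The imbalance in soil fertility arose from how plots were allocated, not from anything the fertiliser did; and soil fertility independently affects the outcome. The pooled gap is confounded — condition on soil fertility.
Within each level — rich: 6.5% vs 23.8%; poor: 55.5% vs 81.1% — Fertiliser Y is lower every time.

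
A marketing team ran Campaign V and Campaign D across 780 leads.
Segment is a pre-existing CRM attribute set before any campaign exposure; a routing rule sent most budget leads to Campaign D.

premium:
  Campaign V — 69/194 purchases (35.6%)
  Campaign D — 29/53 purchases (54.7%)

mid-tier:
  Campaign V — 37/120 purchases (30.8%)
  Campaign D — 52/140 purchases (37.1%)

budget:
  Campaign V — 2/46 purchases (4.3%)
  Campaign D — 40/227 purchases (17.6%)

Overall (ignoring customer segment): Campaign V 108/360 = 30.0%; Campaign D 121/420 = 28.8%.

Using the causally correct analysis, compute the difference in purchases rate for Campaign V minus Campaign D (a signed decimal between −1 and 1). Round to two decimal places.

-0.13

Campaign D is higher inside every customer segment stratum but Campaign V is higher in aggregate. Whether to stratify depends on how customer segment relates to the campaign.
Customer segment differs across campaigns for reasons unrelated to any effect of the campaign itself, and it separately predicts the outcome — a classic confounder. We must compare within customer segment levels.
Adjusting over the population distribution of customer segment: 0.317·(0.356−0.547) + 0.333·(0.308−0.371) + 0.350·(0.043−0.176) = -0.128.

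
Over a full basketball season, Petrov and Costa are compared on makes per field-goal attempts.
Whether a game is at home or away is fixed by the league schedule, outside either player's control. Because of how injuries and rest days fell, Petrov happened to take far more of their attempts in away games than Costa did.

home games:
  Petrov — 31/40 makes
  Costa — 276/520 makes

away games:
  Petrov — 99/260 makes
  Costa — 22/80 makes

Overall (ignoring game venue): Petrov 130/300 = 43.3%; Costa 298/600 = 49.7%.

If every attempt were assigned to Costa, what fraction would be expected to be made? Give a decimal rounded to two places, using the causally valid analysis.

The stratified and pooled comparisons disagree (Petrov wins within each game venue; Costa wins overall), so the answer turns on the causal role of game venue.
Game venue satisfies the back-door criterion: it is not a descendant of the player, and it blocks the spurious path from player to outcome. Adjusting for it (i.e., using the within-game venue rates) gives the causal effect.
Standardising Costa to the population game venue mix: 0.622·276/520 + 0.378·22/80 = 0.434.

0.43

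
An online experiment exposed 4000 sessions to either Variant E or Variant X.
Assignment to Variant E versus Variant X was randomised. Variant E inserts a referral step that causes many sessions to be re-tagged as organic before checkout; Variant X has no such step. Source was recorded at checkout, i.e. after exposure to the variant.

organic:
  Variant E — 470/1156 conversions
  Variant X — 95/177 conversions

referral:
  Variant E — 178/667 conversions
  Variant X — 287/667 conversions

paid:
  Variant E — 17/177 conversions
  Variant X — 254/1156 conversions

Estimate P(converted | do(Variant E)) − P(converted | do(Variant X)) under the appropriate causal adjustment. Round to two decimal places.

+0.01

The stratified and pooled comparisons disagree (Variant X wins within each traffic source; Variant E wins overall), so the answer turns on the causal role of traffic source.
Traffic source lies on the pathway variant → traffic source → outcome, so adjusting for it blocks the indirect effect. For the total causal effect of variant, use the unadjusted pooled rates.
The causal difference is the pooled difference: 0.333 − 0.318 = +0.015.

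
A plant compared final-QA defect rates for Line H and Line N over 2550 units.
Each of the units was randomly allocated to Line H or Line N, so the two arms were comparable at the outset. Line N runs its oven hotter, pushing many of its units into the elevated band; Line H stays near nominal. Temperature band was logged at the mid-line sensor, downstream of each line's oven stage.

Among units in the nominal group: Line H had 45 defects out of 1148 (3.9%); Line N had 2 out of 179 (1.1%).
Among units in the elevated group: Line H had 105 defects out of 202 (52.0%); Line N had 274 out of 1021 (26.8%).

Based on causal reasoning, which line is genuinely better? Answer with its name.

Line H

The stratified and pooled comparisons disagree (Line N wins within each in-process temperature band; Line H wins overall), so the answer turns on the causal role of in-process temperature band.
Because the line influences in-process temperature band, in-process temperature band is a post-treatment mediator, not a confounder. Stratifying on it would bias the estimate; the causal effect is the crude pooled difference.
Pooled: Line H 11.1% vs Line N 23.0%; Line H is lower overall.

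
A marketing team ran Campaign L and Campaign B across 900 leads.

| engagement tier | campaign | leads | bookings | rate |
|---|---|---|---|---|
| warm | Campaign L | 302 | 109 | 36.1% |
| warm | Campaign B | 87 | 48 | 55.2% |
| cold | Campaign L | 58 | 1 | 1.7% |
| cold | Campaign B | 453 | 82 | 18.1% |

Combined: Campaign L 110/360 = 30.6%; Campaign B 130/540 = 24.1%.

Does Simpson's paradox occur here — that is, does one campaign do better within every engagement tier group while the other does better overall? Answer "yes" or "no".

yes

Within each engagement tier level (warm 36.1% vs 55.2%; cold 1.7% vs 18.1%), Campaign B has the higher rate every time. Pooled: 30.6% vs 24.1% — Campaign L has the higher rate overall. The two comparisons disagree.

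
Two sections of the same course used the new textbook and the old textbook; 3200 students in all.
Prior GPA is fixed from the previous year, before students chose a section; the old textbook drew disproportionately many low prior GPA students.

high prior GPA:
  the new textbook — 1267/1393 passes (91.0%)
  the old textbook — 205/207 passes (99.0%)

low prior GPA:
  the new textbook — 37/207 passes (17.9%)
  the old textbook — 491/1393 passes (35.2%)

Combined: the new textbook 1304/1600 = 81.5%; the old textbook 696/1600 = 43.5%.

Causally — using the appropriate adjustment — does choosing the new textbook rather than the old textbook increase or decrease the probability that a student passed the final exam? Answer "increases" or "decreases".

decreases

The stratified and pooled comparisons disagree (the old textbook wins within each prior GPA band; the new textbook wins overall), so the answer turns on the causal role of prior GPA band.
Prior GPA band satisfies the back-door criterion: it is not a descendant of the teaching method, and it blocks the spurious path from teaching method to outcome. Adjusting for it (i.e., using the within-prior GPA band rates) gives the causal effect.
Within each level — high prior GPA: 91.0% vs 99.0%; low prior GPA: 17.9% vs 35.2% — the old textbook is higher every time.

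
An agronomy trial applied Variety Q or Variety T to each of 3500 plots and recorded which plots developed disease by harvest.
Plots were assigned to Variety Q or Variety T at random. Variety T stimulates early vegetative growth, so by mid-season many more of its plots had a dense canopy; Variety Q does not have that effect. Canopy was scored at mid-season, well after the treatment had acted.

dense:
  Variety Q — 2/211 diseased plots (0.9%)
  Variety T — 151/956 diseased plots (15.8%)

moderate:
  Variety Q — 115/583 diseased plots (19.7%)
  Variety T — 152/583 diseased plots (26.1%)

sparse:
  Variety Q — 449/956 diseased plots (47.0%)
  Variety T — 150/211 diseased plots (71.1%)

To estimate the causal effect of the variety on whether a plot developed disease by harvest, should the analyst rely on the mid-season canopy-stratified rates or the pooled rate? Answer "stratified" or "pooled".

Mid-season canopy is downstream of the variety. One should not condition on a consequence of treatment, so the overall rates are the right comparison.
Pooled: Variety Q 32.3% vs Variety T 25.9%; Variety T is lower overall.

pooled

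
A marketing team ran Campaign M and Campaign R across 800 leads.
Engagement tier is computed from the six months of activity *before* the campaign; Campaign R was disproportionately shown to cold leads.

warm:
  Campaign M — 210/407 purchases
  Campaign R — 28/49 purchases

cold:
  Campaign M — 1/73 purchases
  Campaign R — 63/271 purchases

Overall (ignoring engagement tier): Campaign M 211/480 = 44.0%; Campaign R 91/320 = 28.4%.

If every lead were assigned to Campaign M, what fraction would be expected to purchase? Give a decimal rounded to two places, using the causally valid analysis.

The stratified and pooled comparisons disagree (Campaign R wins within each engagement tier; Campaign M wins overall), so the answer turns on the causal role of engagement tier.
Engagement tier differs across campaigns for reasons unrelated to any effect of the campaign itself, and it separately predicts the outcome — a classic confounder. We must compare within engagement tier levels.
Standardising Campaign M to the population engagement tier mix: 0.570·210/407 + 0.430·1/73 = 0.300.

0.30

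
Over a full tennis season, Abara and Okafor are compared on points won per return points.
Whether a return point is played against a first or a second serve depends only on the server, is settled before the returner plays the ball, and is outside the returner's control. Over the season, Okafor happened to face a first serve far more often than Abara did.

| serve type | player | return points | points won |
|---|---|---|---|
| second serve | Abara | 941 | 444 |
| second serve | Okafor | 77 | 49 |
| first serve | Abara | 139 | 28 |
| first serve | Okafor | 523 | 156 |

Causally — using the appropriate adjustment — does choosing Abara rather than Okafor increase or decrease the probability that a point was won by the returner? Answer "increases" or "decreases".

decreases

Serve type is set before the player has any effect — it is not caused by the player — and it independently drives the outcome. That makes it a confounder, so the causal comparison is within serve type levels.
Within each level — second serve: 47.2% vs 63.6%; first serve: 20.1% vs 29.8% — Okafor is higher every time.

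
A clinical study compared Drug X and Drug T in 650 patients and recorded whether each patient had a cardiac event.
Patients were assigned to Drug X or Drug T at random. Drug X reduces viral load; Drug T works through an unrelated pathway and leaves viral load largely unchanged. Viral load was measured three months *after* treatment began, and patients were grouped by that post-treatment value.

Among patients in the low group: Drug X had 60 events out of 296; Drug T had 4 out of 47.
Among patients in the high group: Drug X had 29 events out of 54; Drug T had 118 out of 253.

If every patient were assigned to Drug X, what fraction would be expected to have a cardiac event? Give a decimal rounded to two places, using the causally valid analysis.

0.25

Viral load is recorded after the drug and is itself shifted by it — it sits on the causal path from drug to outcome. Conditioning on a mediator would strip out part of the effect we want; the pooled comparison gives the total causal effect.
So P(outcome | do(Drug X)) is just the pooled rate for Drug X: 89/350 = 0.254.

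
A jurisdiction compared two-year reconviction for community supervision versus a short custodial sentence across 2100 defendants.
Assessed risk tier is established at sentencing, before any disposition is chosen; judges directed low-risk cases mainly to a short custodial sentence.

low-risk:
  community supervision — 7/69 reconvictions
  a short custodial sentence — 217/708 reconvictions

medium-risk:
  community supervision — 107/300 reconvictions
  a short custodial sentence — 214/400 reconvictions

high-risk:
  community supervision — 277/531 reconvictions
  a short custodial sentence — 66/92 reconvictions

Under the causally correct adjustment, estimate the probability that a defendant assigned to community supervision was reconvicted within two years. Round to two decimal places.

community supervision is lower inside every assessed risk tier stratum but a short custodial sentence is lower in aggregate. Whether to stratify depends on how assessed risk tier relates to the disposition.
Assessed risk tier satisfies the back-door criterion: it is not a descendant of the disposition, and it blocks the spurious path from disposition to outcome. Adjusting for it (i.e., using the within-assessed risk tier rates) gives the causal effect.
Standardising community supervision to the population assessed risk tier mix: 0.370·7/69 + 0.333·107/300 + 0.297·277/531 = 0.311.

0.31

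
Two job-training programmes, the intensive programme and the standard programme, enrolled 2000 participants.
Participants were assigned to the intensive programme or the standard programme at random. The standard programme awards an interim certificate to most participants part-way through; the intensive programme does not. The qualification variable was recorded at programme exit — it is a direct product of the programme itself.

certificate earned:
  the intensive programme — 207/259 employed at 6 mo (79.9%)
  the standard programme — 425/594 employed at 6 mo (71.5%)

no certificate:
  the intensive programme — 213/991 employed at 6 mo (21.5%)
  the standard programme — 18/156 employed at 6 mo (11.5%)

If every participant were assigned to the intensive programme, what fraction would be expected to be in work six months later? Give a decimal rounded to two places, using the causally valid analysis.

0.34

Within every qualification attained during the programme level the intensive programme has the higher rate, yet pooled the standard programme does — Simpson's reversal.
Qualification attained during the programme lies on the pathway programme → qualification attained during the programme → outcome, so adjusting for it blocks the indirect effect. For the total causal effect of programme, use the unadjusted pooled rates.
So P(outcome | do(the intensive programme)) is just the pooled rate for the intensive programme: 420/1250 = 0.336.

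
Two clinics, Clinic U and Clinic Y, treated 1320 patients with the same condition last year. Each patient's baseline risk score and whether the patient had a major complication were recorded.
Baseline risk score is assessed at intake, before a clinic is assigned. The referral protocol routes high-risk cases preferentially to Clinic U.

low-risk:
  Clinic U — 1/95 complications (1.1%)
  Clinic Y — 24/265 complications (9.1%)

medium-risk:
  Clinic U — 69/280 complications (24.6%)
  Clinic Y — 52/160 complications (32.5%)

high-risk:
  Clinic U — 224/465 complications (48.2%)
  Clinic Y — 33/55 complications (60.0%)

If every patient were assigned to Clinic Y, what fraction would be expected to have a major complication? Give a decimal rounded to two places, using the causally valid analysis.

0.37

Baseline risk score differs across clinics for reasons unrelated to any effect of the clinic itself, and it separately predicts the outcome — a classic confounder. We must compare within baseline risk score levels.
Standardising Clinic Y to the population baseline risk score mix: 0.273·24/265 + 0.333·52/160 + 0.394·33/55 = 0.369.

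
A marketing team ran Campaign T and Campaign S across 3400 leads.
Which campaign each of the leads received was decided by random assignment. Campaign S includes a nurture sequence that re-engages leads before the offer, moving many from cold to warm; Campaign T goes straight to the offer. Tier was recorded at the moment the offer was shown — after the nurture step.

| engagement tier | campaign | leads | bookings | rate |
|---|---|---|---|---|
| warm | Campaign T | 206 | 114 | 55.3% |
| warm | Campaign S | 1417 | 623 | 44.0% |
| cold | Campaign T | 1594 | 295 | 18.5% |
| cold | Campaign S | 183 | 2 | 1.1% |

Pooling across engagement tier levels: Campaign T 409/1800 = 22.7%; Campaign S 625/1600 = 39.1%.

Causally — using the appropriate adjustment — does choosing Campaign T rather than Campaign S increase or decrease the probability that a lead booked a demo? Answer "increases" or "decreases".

decreases

Engagement tier is recorded after the campaign and is itself shifted by it — it sits on the causal path from campaign to outcome. Conditioning on a mediator would strip out part of the effect we want; the pooled comparison gives the total causal effect.
Pooled: Campaign T 22.7% vs Campaign S 39.1%; Campaign S is higher overall.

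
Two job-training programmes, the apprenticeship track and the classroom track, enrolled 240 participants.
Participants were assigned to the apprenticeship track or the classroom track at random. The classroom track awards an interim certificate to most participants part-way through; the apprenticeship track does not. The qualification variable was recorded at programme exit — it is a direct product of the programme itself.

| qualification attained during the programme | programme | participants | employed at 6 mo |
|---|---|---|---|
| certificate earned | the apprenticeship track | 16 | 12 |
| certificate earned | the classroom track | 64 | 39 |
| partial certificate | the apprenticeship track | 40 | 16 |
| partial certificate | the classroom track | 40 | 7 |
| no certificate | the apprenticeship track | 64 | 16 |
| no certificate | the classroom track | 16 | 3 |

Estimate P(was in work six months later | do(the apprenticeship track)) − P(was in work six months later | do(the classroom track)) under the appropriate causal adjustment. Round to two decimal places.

the apprenticeship track is higher inside every qualification attained during the programme stratum but the classroom track is higher in aggregate. Whether to stratify depends on how qualification attained during the programme relates to the programme.
Qualification attained during the programme here is a post-treatment variable shaped by the programme; conditioning on it would introduce bias rather than remove it. The overall comparison is the causal one.
The causal difference is the pooled difference: 0.367 − 0.408 = -0.042.

-0.04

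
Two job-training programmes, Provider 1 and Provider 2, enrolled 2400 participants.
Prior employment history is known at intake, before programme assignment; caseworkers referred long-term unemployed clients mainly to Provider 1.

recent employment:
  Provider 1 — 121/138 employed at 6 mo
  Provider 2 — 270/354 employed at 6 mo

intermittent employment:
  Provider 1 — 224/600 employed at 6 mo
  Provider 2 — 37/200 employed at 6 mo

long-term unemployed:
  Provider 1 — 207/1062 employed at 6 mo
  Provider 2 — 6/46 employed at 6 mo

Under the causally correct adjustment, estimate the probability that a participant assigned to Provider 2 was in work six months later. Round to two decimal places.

0.28

The prior employment history-specific comparison favours Provider 1 throughout, but the pooled figures favour Provider 2. The question is whether to condition on prior employment history.
Since prior employment history is a pre-existing factor (not a product of the programme) and it affects the outcome on its own, it is a confounder. The stratified rates, not the pooled rate, identify the causal effect.
Standardising Provider 2 to the population prior employment history mix: 0.205·270/354 + 0.333·37/200 + 0.462·6/46 = 0.278.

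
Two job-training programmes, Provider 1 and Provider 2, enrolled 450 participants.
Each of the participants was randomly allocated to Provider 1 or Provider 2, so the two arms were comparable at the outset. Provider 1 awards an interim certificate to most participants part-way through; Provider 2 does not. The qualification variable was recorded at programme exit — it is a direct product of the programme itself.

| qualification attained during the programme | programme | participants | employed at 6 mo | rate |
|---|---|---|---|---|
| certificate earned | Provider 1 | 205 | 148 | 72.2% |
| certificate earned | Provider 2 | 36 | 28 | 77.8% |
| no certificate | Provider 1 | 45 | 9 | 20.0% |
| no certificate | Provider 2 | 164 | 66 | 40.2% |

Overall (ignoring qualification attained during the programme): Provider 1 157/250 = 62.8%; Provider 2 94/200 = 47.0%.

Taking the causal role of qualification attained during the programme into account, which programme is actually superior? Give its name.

Provider 1

The qualification attained during the programme-specific comparison favours Provider 2 throughout, but the pooled figures favour Provider 1. The question is whether to condition on qualification attained during the programme.
The distribution of qualification attained during the programme is itself part of what the programme does — it is an intermediate outcome. Holding it fixed would remove that part of the effect; the total effect is the pooled difference.
Pooled: Provider 1 62.8% vs Provider 2 47.0%; Provider 1 is higher overall.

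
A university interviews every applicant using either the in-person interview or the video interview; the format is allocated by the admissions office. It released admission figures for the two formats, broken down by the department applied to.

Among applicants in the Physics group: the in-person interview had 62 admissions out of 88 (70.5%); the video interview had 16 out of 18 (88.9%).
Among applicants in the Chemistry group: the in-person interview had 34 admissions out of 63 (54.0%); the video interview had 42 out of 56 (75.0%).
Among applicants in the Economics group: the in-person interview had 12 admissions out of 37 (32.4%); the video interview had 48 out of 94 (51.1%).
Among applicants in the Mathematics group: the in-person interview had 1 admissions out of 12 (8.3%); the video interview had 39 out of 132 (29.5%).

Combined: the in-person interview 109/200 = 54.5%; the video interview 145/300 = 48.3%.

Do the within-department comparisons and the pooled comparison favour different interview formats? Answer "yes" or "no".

yes

Within each department level (Physics 70.5% vs 88.9%; Chemistry 54.0% vs 75.0%; Economics 32.4% vs 51.1%; Mathematics 8.3% vs 29.5%), the video interview has the higher rate every time. Pooled: 54.5% vs 48.3% — the in-person interview has the higher rate overall. The two comparisons disagree.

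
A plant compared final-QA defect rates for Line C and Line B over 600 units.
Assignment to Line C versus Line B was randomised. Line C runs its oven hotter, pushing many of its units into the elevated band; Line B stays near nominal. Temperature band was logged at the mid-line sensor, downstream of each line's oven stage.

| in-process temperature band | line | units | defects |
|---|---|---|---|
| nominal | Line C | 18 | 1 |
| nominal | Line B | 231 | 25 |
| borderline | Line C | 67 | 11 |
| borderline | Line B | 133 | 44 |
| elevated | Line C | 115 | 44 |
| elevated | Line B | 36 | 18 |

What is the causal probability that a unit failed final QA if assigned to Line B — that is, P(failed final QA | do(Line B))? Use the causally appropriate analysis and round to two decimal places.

0.22

The in-process temperature band-specific comparison favours Line C throughout, but the pooled figures favour Line B. The question is whether to condition on in-process temperature band.
Stratifying would compare lines among units the lines themselves sorted into in-process temperature band groups — a form of selection on an intermediate. The unconditioned pooled rates give the total causal effect.
So P(outcome | do(Line B)) is just the pooled rate for Line B: 87/400 = 0.217.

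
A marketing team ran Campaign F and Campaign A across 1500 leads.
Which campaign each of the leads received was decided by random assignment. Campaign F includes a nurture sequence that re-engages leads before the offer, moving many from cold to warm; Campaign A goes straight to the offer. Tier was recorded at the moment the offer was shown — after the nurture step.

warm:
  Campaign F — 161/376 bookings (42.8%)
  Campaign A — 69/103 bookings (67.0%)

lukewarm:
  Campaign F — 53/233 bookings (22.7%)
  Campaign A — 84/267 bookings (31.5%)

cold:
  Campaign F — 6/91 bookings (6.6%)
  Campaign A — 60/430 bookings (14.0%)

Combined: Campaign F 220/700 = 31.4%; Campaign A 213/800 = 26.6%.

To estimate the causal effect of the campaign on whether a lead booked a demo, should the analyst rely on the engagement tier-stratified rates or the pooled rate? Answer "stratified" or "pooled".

Because the campaign influences engagement tier, engagement tier is a post-treatment mediator, not a confounder. Stratifying on it would bias the estimate; the causal effect is the crude pooled difference.
Pooled: Campaign F 31.4% vs Campaign A 26.6%; Campaign F is higher overall.

pooled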